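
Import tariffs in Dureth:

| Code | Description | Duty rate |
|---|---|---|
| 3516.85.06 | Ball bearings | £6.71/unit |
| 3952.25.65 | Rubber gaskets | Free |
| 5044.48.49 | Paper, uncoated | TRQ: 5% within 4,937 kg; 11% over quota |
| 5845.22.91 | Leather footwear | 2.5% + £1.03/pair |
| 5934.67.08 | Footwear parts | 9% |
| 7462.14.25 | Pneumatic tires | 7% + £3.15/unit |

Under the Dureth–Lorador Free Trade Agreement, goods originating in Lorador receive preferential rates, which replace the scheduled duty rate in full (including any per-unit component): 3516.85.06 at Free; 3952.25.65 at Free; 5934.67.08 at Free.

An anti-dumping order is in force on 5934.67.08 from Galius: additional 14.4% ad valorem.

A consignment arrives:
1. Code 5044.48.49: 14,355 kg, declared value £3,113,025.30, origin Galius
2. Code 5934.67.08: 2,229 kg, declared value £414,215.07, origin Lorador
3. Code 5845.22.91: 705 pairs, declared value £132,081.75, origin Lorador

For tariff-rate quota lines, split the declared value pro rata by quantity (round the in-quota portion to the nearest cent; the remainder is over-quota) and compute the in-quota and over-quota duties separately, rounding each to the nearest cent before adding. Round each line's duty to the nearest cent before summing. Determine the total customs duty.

Line 1 (5044.48.49, Galius, 14,355 kg, £3,113,025.30):
Code 5044.48.49 is under a tariff-rate quota (threshold 4,937 kg). In-quota: 4,937 kg at 5%; over-quota: 9,418 kg at 11%.
Pro-rata value split: in-quota = £3,113,025.30 × 4,937/14,355 = £1,070,637.82; over-quota = £3,113,025.30 − £1,070,637.82 = £2,042,387.48.
In-quota duty = £1,070,637.82 × 5% = £53,531.89. Over-quota duty = £2,042,387.48 × 11% = £224,662.62.
Line duty = £53,531.89 + £224,662.62 = £278,194.51.
Line 2 (5934.67.08, Lorador, 2,229 kg, £414,215.07):
Base rate for 5934.67.08 is 9%.
Origin Lorador qualifies under the Dureth–Lorador agreement and 5934.67.08 is covered: preferential rate Free applies instead.
The additional-duty order on 5934.67.08 targets Galius, not Lorador; it does not apply.
Duty = £414,215.07 × 0% = £0.00.
Line 3 (5845.22.91, Lorador, 705 pairs, £132,081.75):
Base rate for 5845.22.91 is 2.5% + £1.03/pair.
Origin Lorador is the FTA partner but 5845.22.91 is not on the preference list; base rate stands.
Duty = £132,081.75 × 2.5% + 705 × £1.03 = £4,028.19.
Total = £278,194.51 + £0.00 + £4,028.19 = £282,222.70.

£282,222.70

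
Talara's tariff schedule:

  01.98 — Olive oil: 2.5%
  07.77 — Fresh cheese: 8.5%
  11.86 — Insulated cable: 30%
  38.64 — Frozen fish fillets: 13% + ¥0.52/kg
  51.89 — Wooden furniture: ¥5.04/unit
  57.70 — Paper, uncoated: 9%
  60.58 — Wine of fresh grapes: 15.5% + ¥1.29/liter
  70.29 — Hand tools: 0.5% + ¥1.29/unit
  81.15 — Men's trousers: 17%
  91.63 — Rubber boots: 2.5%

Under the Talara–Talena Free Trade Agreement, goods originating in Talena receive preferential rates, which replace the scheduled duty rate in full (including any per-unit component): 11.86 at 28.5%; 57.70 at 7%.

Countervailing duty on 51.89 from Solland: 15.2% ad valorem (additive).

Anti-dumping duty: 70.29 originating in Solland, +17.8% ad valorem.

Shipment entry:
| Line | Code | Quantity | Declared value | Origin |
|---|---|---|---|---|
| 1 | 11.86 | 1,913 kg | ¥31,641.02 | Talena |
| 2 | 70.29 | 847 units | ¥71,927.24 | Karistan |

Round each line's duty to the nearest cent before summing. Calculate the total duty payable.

Line 1 (11.86, Talena, 1,913 kg, ¥31,641.02):
Base rate for 11.86 is 30%.
Origin Talena qualifies under the Talara–Talena agreement and 11.86 is covered: preferential rate 28.5% applies instead.
Duty = ¥31,641.02 × 28.5% = ¥9,017.69.
Line 2 (70.29, Karistan, 847 units, ¥71,927.24):
Base rate for 70.29 is 0.5% + ¥1.29/unit.
The additional-duty order on 70.29 targets Solland, not Karistan; it does not apply.
Duty = ¥71,927.24 × 0.5% + 847 × ¥1.29 = ¥1,452.27.
Total = ¥9,017.69 + ¥1,452.27 = ¥10,469.96.

¥10,469.96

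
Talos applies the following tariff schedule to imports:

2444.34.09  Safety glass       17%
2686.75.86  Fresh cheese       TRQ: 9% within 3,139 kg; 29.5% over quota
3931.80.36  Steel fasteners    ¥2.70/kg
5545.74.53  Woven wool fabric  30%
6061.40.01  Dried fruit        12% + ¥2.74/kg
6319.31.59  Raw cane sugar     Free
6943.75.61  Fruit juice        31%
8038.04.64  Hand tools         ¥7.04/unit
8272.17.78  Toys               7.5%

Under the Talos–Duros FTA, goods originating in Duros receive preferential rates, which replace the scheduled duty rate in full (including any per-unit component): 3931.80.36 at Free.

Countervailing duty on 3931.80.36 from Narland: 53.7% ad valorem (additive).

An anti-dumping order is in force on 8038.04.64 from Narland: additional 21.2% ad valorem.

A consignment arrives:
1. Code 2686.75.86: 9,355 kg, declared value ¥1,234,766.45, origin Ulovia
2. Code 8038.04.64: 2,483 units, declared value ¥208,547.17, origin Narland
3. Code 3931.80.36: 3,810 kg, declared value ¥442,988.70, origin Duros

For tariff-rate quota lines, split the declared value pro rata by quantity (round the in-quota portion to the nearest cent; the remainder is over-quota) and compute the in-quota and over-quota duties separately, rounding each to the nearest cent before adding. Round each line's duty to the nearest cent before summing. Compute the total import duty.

¥341,013.51

Line 1 (2686.75.86, Ulovia, 9,355 kg, ¥1,234,766.45):
Code 2686.75.86 is under a tariff-rate quota (threshold 3,139 kg). In-quota: 3,139 kg at 9%; over-quota: 6,216 kg at 29.5%.
Pro-rata value split: in-quota = ¥1,234,766.45 × 3,139/9,355 = ¥414,316.61; over-quota = ¥1,234,766.45 − ¥414,316.61 = ¥820,449.84.
In-quota duty = ¥414,316.61 × 9% = ¥37,288.49. Over-quota duty = ¥820,449.84 × 29.5% = ¥242,032.70.
Line duty = ¥37,288.49 + ¥242,032.70 = ¥279,321.19.
Line 2 (8038.04.64, Narland, 2,483 units, ¥208,547.17):
Base rate for 8038.04.64 is ¥7.04/unit.
Additional duty on 8038.04.64 from Narland: +21.2% ad valorem. Applied ad valorem rate = 21.2%.
Duty = ¥208,547.17 × 21.2% + 2,483 × ¥7.04 = ¥61,692.32.
Line 3 (3931.80.36, Duros, 3,810 kg, ¥442,988.70):
Base rate for 3931.80.36 is ¥2.70/kg.
Origin Duros qualifies under the Talos–Duros agreement and 3931.80.36 is covered: preferential rate Free applies instead.
The additional-duty order on 3931.80.36 targets Narland, not Duros; it does not apply.
Duty = ¥442,988.70 × 0% = ¥0.00.
Total = ¥279,321.19 + ¥61,692.32 + ¥0.00 = ¥341,013.51.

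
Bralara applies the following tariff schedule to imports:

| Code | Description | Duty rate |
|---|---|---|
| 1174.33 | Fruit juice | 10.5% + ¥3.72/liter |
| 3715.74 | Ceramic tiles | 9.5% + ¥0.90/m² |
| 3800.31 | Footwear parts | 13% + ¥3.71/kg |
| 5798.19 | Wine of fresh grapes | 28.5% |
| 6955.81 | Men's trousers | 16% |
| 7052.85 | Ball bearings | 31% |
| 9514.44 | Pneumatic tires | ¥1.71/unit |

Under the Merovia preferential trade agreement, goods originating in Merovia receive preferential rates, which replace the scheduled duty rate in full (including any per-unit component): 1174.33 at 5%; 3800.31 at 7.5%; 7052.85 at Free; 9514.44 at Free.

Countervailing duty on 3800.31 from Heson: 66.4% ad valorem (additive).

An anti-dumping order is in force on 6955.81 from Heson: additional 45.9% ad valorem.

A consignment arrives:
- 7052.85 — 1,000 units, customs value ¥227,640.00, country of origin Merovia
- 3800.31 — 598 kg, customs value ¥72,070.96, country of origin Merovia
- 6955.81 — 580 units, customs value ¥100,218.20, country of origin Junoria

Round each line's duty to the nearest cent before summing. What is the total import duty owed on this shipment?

¥21,440.23

Line 1 (7052.85, Merovia, 1,000 units, ¥227,640.00):
Base rate for 7052.85 is 31%.
Origin Merovia qualifies under the Bralara–Merovia agreement and 7052.85 is covered: preferential rate Free applies instead.
Duty = ¥227,640.00 × 0% = ¥0.00.
Line 2 (3800.31, Merovia, 598 kg, ¥72,070.96):
Base rate for 3800.31 is 13% + ¥3.71/kg.
Origin Merovia qualifies under the Bralara–Merovia agreement and 3800.31 is covered: preferential rate 7.5% applies instead.
The additional-duty order on 3800.31 targets Heson, not Merovia; it does not apply.
Duty = ¥72,070.96 × 7.5% = ¥5,405.32.
Line 3 (6955.81, Junoria, 580 units, ¥100,218.20):
Base rate for 6955.81 is 16%.
The additional-duty order on 6955.81 targets Heson, not Junoria; it does not apply.
Duty = ¥100,218.20 × 16% = ¥16,034.91.
Total = ¥0.00 + ¥5,405.32 + ¥16,034.91 = ¥21,440.23.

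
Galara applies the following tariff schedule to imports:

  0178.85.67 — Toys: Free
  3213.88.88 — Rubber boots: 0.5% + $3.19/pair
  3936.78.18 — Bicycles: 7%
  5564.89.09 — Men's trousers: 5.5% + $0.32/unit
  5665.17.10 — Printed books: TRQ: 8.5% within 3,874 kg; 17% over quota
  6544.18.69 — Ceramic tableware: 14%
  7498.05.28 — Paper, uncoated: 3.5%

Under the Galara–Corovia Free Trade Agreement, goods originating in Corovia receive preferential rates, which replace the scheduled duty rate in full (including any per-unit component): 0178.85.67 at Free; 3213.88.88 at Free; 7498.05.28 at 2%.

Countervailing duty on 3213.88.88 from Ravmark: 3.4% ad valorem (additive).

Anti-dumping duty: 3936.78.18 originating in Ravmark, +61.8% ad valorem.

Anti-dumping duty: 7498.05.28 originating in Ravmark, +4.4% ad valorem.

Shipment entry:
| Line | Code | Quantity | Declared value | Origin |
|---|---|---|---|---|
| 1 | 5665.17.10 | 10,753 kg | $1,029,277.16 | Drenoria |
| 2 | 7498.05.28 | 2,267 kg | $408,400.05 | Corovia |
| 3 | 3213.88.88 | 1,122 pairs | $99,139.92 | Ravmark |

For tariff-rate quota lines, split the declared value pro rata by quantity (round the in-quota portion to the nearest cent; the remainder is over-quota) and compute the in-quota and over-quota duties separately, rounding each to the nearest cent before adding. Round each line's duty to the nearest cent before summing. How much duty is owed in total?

$159,071.12

Line 1 (5665.17.10, Drenoria, 10,753 kg, $1,029,277.16):
Code 5665.17.10 is under a tariff-rate quota (threshold 3,874 kg). In-quota: 3,874 kg at 8.5%; over-quota: 6,879 kg at 17%.
Pro-rata value split: in-quota = $1,029,277.16 × 3,874/10,753 = $370,819.28; over-quota = $1,029,277.16 − $370,819.28 = $658,457.88.
In-quota duty = $370,819.28 × 8.5% = $31,519.64. Over-quota duty = $658,457.88 × 17% = $111,937.84.
Line duty = $31,519.64 + $111,937.84 = $143,457.48.
Line 2 (7498.05.28, Corovia, 2,267 kg, $408,400.05):
Base rate for 7498.05.28 is 3.5%.
Origin Corovia qualifies under the Galara–Corovia agreement and 7498.05.28 is covered: preferential rate 2% applies instead.
The additional-duty order on 7498.05.28 targets Ravmark, not Corovia; it does not apply.
Duty = $408,400.05 × 2% = $8,168.00.
Line 3 (3213.88.88, Ravmark, 1,122 pairs, $99,139.92):
Base rate for 3213.88.88 is 0.5% + $3.19/pair.
3213.88.88 has an FTA preferential rate, but origin Ravmark is not Corovia; base rate stands.
Additional duty on 3213.88.88 from Ravmark: +3.4%. Applied ad valorem rate: 0.5% + 3.4% = 3.9%.
Duty = $99,139.92 × 3.9% + 1,122 × $3.19 = $7,445.64.
Total = $143,457.48 + $8,168.00 + $7,445.64 = $159,071.12.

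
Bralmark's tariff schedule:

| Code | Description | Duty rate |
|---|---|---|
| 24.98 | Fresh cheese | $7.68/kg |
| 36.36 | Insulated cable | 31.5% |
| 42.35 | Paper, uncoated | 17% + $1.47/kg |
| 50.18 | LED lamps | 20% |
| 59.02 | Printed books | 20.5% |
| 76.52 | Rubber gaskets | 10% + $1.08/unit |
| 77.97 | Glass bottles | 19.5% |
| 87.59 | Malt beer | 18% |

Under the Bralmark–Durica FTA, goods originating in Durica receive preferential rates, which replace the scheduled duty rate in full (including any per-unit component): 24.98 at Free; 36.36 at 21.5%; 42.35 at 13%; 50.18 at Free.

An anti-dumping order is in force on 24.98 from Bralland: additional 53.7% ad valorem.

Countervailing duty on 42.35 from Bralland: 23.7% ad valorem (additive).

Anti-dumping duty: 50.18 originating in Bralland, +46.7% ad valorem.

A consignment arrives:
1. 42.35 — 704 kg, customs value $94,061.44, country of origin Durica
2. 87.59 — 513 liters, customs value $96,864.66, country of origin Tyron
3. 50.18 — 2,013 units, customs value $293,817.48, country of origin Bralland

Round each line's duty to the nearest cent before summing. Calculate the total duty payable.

$225,639.89

Line 1 (42.35, Durica, 704 kg, $94,061.44):
Base rate for 42.35 is 17% + $1.47/kg.
Origin Durica qualifies under the Bralmark–Durica agreement and 42.35 is covered: preferential rate 13% applies instead.
The additional-duty order on 42.35 targets Bralland, not Durica; it does not apply.
Duty = $94,061.44 × 13% = $12,227.99.
Line 2 (87.59, Tyron, 513 liters, $96,864.66):
Base rate for 87.59 is 18%.
Duty = $96,864.66 × 18% = $17,435.64.
Line 3 (50.18, Bralland, 2,013 units, $293,817.48):
Base rate for 50.18 is 20%.
50.18 has an FTA preferential rate, but origin Bralland is not Durica; base rate stands.
Additional duty on 50.18 from Bralland: +46.7%. Applied ad valorem rate: 20% + 46.7% = 66.7%.
Duty = $293,817.48 × 66.7% = $195,976.26.
Total = $12,227.99 + $17,435.64 + $195,976.26 = $225,639.89.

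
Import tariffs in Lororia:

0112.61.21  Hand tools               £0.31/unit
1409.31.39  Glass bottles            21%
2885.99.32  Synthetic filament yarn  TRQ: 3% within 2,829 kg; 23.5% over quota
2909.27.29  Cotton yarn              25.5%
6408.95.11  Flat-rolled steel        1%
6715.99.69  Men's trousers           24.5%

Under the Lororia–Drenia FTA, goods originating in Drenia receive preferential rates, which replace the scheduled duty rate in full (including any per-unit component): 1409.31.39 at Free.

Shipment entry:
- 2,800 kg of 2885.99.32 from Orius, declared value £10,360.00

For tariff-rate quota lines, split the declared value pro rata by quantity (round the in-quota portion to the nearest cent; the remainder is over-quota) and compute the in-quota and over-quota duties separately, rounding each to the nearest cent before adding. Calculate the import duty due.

Line 1 (2885.99.32, Orius, 2,800 kg, £10,360.00):
Code 2885.99.32 is under a tariff-rate quota (threshold 2,829 kg). Quantity 2,800 kg is within the quota, so the in-quota rate 3% applies to the full value.
Duty = £10,360.00 × 3% = £310.80.

£310.80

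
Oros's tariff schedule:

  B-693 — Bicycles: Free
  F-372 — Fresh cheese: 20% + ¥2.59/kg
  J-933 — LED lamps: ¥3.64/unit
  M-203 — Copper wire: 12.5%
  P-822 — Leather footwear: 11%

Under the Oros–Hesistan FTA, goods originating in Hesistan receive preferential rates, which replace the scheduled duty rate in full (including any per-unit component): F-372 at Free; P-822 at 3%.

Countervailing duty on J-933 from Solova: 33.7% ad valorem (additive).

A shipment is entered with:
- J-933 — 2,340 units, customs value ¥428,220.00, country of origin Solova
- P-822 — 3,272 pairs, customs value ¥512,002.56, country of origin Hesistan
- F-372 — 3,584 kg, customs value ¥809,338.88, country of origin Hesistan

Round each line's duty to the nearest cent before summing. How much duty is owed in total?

Line 1 (J-933, Solova, 2,340 units, ¥428,220.00):
Base rate for J-933 is ¥3.64/unit.
Additional duty on J-933 from Solova: +33.7% ad valorem. Applied ad valorem rate = 33.7%.
Duty = ¥428,220.00 × 33.7% + 2,340 × ¥3.64 = ¥152,827.74.
Line 2 (P-822, Hesistan, 3,272 pairs, ¥512,002.56):
Base rate for P-822 is 11%.
Origin Hesistan qualifies under the Oros–Hesistan agreement and P-822 is covered: preferential rate 3% applies instead.
Duty = ¥512,002.56 × 3% = ¥15,360.08.
Line 3 (F-372, Hesistan, 3,584 kg, ¥809,338.88):
Base rate for F-372 is 20% + ¥2.59/kg.
Origin Hesistan qualifies under the Oros–Hesistan agreement and F-372 is covered: preferential rate Free applies instead.
Duty = ¥809,338.88 × 0% = ¥0.00.
Total = ¥152,827.74 + ¥15,360.08 + ¥0.00 = ¥168,187.82.

¥168,187.82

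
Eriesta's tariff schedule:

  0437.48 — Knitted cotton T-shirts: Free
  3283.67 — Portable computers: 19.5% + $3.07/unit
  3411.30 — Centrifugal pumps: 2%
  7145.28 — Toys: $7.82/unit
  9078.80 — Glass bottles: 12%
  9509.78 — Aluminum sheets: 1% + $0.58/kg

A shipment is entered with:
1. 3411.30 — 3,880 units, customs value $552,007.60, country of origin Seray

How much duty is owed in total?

$11,040.15

Line 1 (3411.30, Seray, 3,880 units, $552,007.60):
Base rate for 3411.30 is 2%.
Duty = $552,007.60 × 2% = $11,040.15.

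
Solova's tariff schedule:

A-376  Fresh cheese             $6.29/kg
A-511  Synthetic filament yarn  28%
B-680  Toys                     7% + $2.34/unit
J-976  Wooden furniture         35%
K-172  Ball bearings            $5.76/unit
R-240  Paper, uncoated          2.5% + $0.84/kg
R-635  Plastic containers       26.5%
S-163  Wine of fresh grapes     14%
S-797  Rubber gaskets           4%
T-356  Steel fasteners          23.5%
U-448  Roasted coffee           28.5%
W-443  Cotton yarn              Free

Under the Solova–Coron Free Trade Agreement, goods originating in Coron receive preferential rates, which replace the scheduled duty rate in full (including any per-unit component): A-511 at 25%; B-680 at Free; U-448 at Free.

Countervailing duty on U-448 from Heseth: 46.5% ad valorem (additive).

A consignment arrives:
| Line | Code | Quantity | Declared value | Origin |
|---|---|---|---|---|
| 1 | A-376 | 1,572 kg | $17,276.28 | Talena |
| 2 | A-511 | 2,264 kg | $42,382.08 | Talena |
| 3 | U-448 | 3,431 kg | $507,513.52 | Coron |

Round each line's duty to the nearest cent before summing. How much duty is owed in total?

Line 1 (A-376, Talena, 1,572 kg, $17,276.28):
Base rate for A-376 is $6.29/kg.
Duty = 1,572 × $6.29 = $9,887.88.
Line 2 (A-511, Talena, 2,264 kg, $42,382.08):
Base rate for A-511 is 28%.
A-511 has an FTA preferential rate, but origin Talena is not Coron; base rate stands.
Duty = $42,382.08 × 28% = $11,866.98.
Line 3 (U-448, Coron, 3,431 kg, $507,513.52):
Base rate for U-448 is 28.5%.
Origin Coron qualifies under the Solova–Coron agreement and U-448 is covered: preferential rate Free applies instead.
The additional-duty order on U-448 targets Heseth, not Coron; it does not apply.
Duty = $507,513.52 × 0% = $0.00.
Total = $9,887.88 + $11,866.98 + $0.00 = $21,754.86.

$21,754.86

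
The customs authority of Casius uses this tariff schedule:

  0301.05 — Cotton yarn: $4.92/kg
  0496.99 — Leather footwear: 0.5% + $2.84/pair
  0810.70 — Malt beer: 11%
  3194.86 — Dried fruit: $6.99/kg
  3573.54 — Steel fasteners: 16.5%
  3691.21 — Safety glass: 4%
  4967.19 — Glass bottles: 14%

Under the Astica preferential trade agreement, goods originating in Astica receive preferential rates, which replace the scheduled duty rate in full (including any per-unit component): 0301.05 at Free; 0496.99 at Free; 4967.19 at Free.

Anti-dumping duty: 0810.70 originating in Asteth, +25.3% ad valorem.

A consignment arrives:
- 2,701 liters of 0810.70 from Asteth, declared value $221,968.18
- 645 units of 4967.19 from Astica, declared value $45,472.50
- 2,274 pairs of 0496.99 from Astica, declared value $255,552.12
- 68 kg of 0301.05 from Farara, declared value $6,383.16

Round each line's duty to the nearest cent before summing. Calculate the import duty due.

Line 1 (0810.70, Asteth, 2,701 liters, $221,968.18):
Base rate for 0810.70 is 11%.
Additional duty on 0810.70 from Asteth: +25.3%. Applied ad valorem rate: 11% + 25.3% = 36.3%.
Duty = $221,968.18 × 36.3% = $80,574.45.
Line 2 (4967.19, Astica, 645 units, $45,472.50):
Base rate for 4967.19 is 14%.
Origin Astica qualifies under the Casius–Astica agreement and 4967.19 is covered: preferential rate Free applies instead.
Duty = $45,472.50 × 0% = $0.00.
Line 3 (0496.99, Astica, 2,274 pairs, $255,552.12):
Base rate for 0496.99 is 0.5% + $2.84/pair.
Origin Astica qualifies under the Casius–Astica agreement and 0496.99 is covered: preferential rate Free applies instead.
Duty = $255,552.12 × 0% = $0.00.
Line 4 (0301.05, Farara, 68 kg, $6,383.16):
Base rate for 0301.05 is $4.92/kg.
0301.05 has an FTA preferential rate, but origin Farara is not Astica; base rate stands.
Duty = 68 × $4.92 = $334.56.
Total = $80,574.45 + $0.00 + $0.00 + $334.56 = $80,909.01.

$80,909.01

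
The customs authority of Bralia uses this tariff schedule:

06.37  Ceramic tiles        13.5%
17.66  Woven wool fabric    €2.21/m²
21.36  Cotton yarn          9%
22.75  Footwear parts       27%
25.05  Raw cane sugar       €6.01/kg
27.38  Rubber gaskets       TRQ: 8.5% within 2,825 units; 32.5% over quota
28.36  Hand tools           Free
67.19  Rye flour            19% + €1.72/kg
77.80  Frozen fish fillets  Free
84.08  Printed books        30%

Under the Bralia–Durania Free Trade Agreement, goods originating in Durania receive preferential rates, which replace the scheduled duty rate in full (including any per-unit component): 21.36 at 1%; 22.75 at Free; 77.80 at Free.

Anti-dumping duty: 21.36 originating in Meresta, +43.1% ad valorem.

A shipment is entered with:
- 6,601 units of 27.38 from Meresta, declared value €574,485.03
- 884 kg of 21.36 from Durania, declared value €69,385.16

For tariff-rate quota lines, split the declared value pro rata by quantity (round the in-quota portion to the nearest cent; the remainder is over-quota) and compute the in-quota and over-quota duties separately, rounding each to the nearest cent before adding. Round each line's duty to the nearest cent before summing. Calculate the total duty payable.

Line 1 (27.38, Meresta, 6,601 units, €574,485.03):
Code 27.38 is under a tariff-rate quota (threshold 2,825 units). In-quota: 2,825 units at 8.5%; over-quota: 3,776 units at 32.5%.
Pro-rata value split: in-quota = €574,485.03 × 2,825/6,601 = €245,859.75; over-quota = €574,485.03 − €245,859.75 = €328,625.28.
In-quota duty = €245,859.75 × 8.5% = €20,898.08. Over-quota duty = €328,625.28 × 32.5% = €106,803.22.
Line duty = €20,898.08 + €106,803.22 = €127,701.30.
Line 2 (21.36, Durania, 884 kg, €69,385.16):
Base rate for 21.36 is 9%.
Origin Durania qualifies under the Bralia–Durania agreement and 21.36 is covered: preferential rate 1% applies instead.
The additional-duty order on 21.36 targets Meresta, not Durania; it does not apply.
Duty = €69,385.16 × 1% = €693.85.
Total = €127,701.30 + €693.85 = €128,395.15.

€128,395.15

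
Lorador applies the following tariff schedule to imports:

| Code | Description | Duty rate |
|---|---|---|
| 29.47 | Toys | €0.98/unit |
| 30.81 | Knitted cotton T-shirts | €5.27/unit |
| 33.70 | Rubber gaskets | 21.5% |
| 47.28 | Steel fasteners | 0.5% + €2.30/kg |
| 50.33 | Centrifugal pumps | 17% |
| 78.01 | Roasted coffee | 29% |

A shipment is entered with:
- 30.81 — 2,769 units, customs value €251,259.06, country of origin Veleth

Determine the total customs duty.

Line 1 (30.81, Veleth, 2,769 units, €251,259.06):
Base rate for 30.81 is €5.27/unit.
Duty = 2,769 × €5.27 = €14,592.63.

€14,592.63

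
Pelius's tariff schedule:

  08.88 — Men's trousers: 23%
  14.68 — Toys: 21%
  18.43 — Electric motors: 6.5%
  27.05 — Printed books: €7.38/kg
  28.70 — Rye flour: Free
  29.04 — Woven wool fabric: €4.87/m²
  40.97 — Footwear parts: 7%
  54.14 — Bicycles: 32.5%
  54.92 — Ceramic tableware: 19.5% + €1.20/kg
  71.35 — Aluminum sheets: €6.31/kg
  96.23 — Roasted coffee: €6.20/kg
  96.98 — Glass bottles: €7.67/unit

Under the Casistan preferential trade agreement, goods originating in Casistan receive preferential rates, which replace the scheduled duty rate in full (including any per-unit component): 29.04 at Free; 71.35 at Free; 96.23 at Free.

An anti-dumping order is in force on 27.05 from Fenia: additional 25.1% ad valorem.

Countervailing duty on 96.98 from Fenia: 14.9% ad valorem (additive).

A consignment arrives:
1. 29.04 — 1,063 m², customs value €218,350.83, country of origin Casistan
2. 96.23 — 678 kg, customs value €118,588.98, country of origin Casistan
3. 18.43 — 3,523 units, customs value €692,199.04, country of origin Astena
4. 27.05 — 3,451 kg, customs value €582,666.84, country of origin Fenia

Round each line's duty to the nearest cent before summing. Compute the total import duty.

Line 1 (29.04, Casistan, 1,063 m², €218,350.83):
Base rate for 29.04 is €4.87/m².
Origin Casistan qualifies under the Pelius–Casistan agreement and 29.04 is covered: preferential rate Free applies instead.
Duty = €218,350.83 × 0% = €0.00.
Line 2 (96.23, Casistan, 678 kg, €118,588.98):
Base rate for 96.23 is €6.20/kg.
Origin Casistan qualifies under the Pelius–Casistan agreement and 96.23 is covered: preferential rate Free applies instead.
Duty = €118,588.98 × 0% = €0.00.
Line 3 (18.43, Astena, 3,523 units, €692,199.04):
Base rate for 18.43 is 6.5%.
Duty = €692,199.04 × 6.5% = €44,992.94.
Line 4 (27.05, Fenia, 3,451 kg, €582,666.84):
Base rate for 27.05 is €7.38/kg.
Additional duty on 27.05 from Fenia: +25.1% ad valorem. Applied ad valorem rate = 25.1%.
Duty = €582,666.84 × 25.1% + 3,451 × €7.38 = €171,717.76.
Total = €0.00 + €0.00 + €44,992.94 + €171,717.76 = €216,710.70.

€216,710.70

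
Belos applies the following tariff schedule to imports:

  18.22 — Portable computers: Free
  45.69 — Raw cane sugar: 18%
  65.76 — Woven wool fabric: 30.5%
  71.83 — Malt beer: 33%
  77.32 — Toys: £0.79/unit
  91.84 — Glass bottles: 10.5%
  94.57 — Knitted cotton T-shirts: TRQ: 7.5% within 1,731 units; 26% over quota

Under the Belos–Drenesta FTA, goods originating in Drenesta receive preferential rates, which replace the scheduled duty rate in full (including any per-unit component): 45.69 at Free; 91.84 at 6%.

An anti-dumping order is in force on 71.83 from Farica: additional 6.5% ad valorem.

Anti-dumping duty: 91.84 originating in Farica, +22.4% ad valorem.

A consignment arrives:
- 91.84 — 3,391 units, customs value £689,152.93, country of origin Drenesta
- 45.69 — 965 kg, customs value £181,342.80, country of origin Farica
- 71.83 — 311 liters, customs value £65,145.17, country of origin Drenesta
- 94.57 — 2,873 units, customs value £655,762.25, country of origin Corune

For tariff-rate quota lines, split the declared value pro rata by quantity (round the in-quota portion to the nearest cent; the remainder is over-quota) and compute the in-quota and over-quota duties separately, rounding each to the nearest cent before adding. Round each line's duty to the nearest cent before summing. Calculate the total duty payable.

Line 1 (91.84, Drenesta, 3,391 units, £689,152.93):
Base rate for 91.84 is 10.5%.
Origin Drenesta qualifies under the Belos–Drenesta agreement and 91.84 is covered: preferential rate 6% applies instead.
The additional-duty order on 91.84 targets Farica, not Drenesta; it does not apply.
Duty = £689,152.93 × 6% = £41,349.18.
Line 2 (45.69, Farica, 965 kg, £181,342.80):
Base rate for 45.69 is 18%.
45.69 has an FTA preferential rate, but origin Farica is not Drenesta; base rate stands.
Duty = £181,342.80 × 18% = £32,641.70.
Line 3 (71.83, Drenesta, 311 liters, £65,145.17):
Base rate for 71.83 is 33%.
Origin Drenesta is the FTA partner but 71.83 is not on the preference list; base rate stands.
The additional-duty order on 71.83 targets Farica, not Drenesta; it does not apply.
Duty = £65,145.17 × 33% = £21,497.91.
Line 4 (94.57, Corune, 2,873 units, £655,762.25):
Code 94.57 is under a tariff-rate quota (threshold 1,731 units). In-quota: 1,731 units at 7.5%; over-quota: 1,142 units at 26%.
Pro-rata value split: in-quota = £655,762.25 × 1,731/2,873 = £395,100.75; over-quota = £655,762.25 − £395,100.75 = £260,661.50.
In-quota duty = £395,100.75 × 7.5% = £29,632.56. Over-quota duty = £260,661.50 × 26% = £67,771.99.
Line duty = £29,632.56 + £67,771.99 = £97,404.55.
Total = £41,349.18 + £32,641.70 + £21,497.91 + £97,404.55 = £192,893.34.

£192,893.34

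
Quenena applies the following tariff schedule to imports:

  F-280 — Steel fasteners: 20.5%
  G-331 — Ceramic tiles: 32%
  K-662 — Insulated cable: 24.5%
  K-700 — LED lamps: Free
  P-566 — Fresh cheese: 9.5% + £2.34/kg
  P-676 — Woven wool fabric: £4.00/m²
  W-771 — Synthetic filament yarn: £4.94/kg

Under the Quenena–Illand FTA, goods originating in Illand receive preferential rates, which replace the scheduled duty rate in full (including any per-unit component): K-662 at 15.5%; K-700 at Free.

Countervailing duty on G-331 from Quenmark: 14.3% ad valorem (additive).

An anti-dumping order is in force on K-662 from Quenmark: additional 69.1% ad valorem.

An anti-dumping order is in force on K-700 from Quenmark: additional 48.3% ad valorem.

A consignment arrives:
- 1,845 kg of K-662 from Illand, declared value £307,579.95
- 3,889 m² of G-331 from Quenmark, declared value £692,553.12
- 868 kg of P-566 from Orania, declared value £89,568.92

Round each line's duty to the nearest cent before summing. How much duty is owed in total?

£378,867.15

Line 1 (K-662, Illand, 1,845 kg, £307,579.95):
Base rate for K-662 is 24.5%.
Origin Illand qualifies under the Quenena–Illand agreement and K-662 is covered: preferential rate 15.5% applies instead.
The additional-duty order on K-662 targets Quenmark, not Illand; it does not apply.
Duty = £307,579.95 × 15.5% = £47,674.89.
Line 2 (G-331, Quenmark, 3,889 m², £692,553.12):
Base rate for G-331 is 32%.
Additional duty on G-331 from Quenmark: +14.3%. Applied ad valorem rate: 32% + 14.3% = 46.3%.
Duty = £692,553.12 × 46.3% = £320,652.09.
Line 3 (P-566, Orania, 868 kg, £89,568.92):
Base rate for P-566 is 9.5% + £2.34/kg.
Duty = £89,568.92 × 9.5% + 868 × £2.34 = £10,540.17.
Total = £47,674.89 + £320,652.09 + £10,540.17 = £378,867.15.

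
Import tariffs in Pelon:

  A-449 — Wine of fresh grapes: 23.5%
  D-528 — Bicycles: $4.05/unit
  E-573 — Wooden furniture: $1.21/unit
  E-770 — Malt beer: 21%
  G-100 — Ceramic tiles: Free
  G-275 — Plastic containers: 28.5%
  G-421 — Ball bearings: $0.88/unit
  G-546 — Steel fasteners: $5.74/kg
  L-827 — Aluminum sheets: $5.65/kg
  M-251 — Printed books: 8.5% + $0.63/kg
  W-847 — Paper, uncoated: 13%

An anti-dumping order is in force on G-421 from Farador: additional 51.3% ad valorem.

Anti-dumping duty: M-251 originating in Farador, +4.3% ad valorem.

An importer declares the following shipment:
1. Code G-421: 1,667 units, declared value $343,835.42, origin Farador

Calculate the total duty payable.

Line 1 (G-421, Farador, 1,667 units, $343,835.42):
Base rate for G-421 is $0.88/unit.
Additional duty on G-421 from Farador: +51.3% ad valorem. Applied ad valorem rate = 51.3%.
Duty = $343,835.42 × 51.3% + 1,667 × $0.88 = $177,854.53.

$177,854.53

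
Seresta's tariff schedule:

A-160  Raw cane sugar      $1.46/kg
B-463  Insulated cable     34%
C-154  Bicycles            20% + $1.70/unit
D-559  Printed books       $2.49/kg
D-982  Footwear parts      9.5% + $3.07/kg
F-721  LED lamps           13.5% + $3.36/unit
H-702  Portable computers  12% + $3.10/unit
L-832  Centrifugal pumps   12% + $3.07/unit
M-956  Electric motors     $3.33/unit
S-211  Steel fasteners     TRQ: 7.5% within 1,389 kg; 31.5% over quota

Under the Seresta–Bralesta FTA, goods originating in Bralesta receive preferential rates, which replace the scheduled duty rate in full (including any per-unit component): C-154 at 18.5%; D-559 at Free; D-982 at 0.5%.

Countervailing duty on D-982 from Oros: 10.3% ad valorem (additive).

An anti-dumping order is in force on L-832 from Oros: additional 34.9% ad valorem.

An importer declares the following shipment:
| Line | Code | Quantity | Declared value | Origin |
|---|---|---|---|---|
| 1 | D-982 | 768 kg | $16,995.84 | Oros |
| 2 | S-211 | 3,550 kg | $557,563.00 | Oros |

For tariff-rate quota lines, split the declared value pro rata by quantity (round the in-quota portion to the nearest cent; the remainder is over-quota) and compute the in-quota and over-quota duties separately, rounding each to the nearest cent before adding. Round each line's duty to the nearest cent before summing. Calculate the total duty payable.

$128,997.77

Line 1 (D-982, Oros, 768 kg, $16,995.84):
Base rate for D-982 is 9.5% + $3.07/kg.
D-982 has an FTA preferential rate, but origin Oros is not Bralesta; base rate stands.
Additional duty on D-982 from Oros: +10.3%. Applied ad valorem rate: 9.5% + 10.3% = 19.8%.
Duty = $16,995.84 × 19.8% + 768 × $3.07 = $5,722.94.
Line 2 (S-211, Oros, 3,550 kg, $557,563.00):
Code S-211 is under a tariff-rate quota (threshold 1,389 kg). In-quota: 1,389 kg at 7.5%; over-quota: 2,161 kg at 31.5%.
Pro-rata value split: in-quota = $557,563.00 × 1,389/3,550 = $218,156.34; over-quota = $557,563.00 − $218,156.34 = $339,406.66.
In-quota duty = $218,156.34 × 7.5% = $16,361.73. Over-quota duty = $339,406.66 × 31.5% = $106,913.10.
Line duty = $16,361.73 + $106,913.10 = $123,274.83.
Total = $5,722.94 + $123,274.83 = $128,997.77.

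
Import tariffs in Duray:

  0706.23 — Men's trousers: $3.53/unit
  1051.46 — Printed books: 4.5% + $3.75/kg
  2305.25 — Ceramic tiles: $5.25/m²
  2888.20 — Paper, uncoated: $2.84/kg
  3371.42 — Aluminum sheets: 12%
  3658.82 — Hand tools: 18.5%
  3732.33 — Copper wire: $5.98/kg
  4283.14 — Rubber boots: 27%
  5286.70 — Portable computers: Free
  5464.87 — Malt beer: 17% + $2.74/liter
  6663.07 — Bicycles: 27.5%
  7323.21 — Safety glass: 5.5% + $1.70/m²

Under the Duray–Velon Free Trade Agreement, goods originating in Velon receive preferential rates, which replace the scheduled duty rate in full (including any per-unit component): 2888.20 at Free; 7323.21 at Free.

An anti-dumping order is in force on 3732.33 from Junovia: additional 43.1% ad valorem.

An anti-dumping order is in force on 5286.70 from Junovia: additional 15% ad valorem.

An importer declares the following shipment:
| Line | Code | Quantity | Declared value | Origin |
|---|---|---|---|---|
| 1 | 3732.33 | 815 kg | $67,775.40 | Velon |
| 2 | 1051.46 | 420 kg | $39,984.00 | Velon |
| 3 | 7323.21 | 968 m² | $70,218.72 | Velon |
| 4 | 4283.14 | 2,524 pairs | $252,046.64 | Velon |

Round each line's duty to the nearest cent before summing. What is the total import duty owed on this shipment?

Line 1 (3732.33, Velon, 815 kg, $67,775.40):
Base rate for 3732.33 is $5.98/kg.
Origin Velon is the FTA partner but 3732.33 is not on the preference list; base rate stands.
The additional-duty order on 3732.33 targets Junovia, not Velon; it does not apply.
Duty = 815 × $5.98 = $4,873.70.
Line 2 (1051.46, Velon, 420 kg, $39,984.00):
Base rate for 1051.46 is 4.5% + $3.75/kg.
Origin Velon is the FTA partner but 1051.46 is not on the preference list; base rate stands.
Duty = $39,984.00 × 4.5% + 420 × $3.75 = $3,374.28.
Line 3 (7323.21, Velon, 968 m², $70,218.72):
Base rate for 7323.21 is 5.5% + $1.70/m².
Origin Velon qualifies under the Duray–Velon agreement and 7323.21 is covered: preferential rate Free applies instead.
Duty = $70,218.72 × 0% = $0.00.
Line 4 (4283.14, Velon, 2,524 pairs, $252,046.64):
Base rate for 4283.14 is 27%.
Origin Velon is the FTA partner but 4283.14 is not on the preference list; base rate stands.
Duty = $252,046.64 × 27% = $68,052.59.
Total = $4,873.70 + $3,374.28 + $0.00 + $68,052.59 = $76,300.57.

$76,300.57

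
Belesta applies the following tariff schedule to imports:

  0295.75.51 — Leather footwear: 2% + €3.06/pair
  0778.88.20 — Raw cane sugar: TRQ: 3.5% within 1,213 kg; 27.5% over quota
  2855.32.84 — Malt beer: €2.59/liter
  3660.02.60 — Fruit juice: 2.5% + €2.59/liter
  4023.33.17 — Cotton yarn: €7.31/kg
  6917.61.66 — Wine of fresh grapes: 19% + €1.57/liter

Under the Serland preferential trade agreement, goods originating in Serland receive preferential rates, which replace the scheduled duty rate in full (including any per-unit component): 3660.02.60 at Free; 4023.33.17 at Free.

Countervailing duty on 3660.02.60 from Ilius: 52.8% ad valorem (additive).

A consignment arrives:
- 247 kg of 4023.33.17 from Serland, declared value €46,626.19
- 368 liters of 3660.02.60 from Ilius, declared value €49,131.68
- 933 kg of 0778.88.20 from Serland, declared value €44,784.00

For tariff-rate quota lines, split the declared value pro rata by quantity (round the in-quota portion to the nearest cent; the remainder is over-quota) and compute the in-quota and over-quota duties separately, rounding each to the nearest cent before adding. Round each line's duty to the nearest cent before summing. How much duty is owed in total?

€29,690.38

Line 1 (4023.33.17, Serland, 247 kg, €46,626.19):
Base rate for 4023.33.17 is €7.31/kg.
Origin Serland qualifies under the Belesta–Serland agreement and 4023.33.17 is covered: preferential rate Free applies instead.
Duty = €46,626.19 × 0% = €0.00.
Line 2 (3660.02.60, Ilius, 368 liters, €49,131.68):
Base rate for 3660.02.60 is 2.5% + €2.59/liter.
3660.02.60 has an FTA preferential rate, but origin Ilius is not Serland; base rate stands.
Additional duty on 3660.02.60 from Ilius: +52.8%. Applied ad valorem rate: 2.5% + 52.8% = 55.3%.
Duty = €49,131.68 × 55.3% + 368 × €2.59 = €28,122.94.
Line 3 (0778.88.20, Serland, 933 kg, €44,784.00):
Code 0778.88.20 is under a tariff-rate quota (threshold 1,213 kg). Quantity 933 kg is within the quota, so the in-quota rate 3.5% applies to the full value.
Duty = €44,784.00 × 3.5% = €1,567.44.
Total = €0.00 + €28,122.94 + €1,567.44 = €29,690.38.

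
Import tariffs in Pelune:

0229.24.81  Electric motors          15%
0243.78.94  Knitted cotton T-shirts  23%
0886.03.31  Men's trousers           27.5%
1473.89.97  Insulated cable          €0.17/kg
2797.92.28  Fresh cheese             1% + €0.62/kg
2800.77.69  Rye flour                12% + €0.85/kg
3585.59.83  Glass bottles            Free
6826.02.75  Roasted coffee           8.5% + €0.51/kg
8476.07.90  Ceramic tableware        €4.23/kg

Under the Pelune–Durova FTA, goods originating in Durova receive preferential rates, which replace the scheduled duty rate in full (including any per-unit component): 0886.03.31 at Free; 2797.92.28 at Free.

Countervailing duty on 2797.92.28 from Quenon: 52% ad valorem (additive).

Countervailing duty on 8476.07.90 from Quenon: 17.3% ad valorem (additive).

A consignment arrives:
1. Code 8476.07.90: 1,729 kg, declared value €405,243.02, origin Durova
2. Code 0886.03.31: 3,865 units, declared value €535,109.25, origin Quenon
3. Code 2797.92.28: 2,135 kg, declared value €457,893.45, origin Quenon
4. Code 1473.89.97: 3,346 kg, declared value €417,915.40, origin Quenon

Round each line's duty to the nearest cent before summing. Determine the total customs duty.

€399,044.76

Line 1 (8476.07.90, Durova, 1,729 kg, €405,243.02):
Base rate for 8476.07.90 is €4.23/kg.
Origin Durova is the FTA partner but 8476.07.90 is not on the preference list; base rate stands.
The additional-duty order on 8476.07.90 targets Quenon, not Durova; it does not apply.
Duty = 1,729 × €4.23 = €7,313.67.
Line 2 (0886.03.31, Quenon, 3,865 units, €535,109.25):
Base rate for 0886.03.31 is 27.5%.
0886.03.31 has an FTA preferential rate, but origin Quenon is not Durova; base rate stands.
Duty = €535,109.25 × 27.5% = €147,155.04.
Line 3 (2797.92.28, Quenon, 2,135 kg, €457,893.45):
Base rate for 2797.92.28 is 1% + €0.62/kg.
2797.92.28 has an FTA preferential rate, but origin Quenon is not Durova; base rate stands.
Additional duty on 2797.92.28 from Quenon: +52%. Applied ad valorem rate: 1% + 52% = 53%.
Duty = €457,893.45 × 53% + 2,135 × €0.62 = €244,007.23.
Line 4 (1473.89.97, Quenon, 3,346 kg, €417,915.40):
Base rate for 1473.89.97 is €0.17/kg.
Duty = 3,346 × €0.17 = €568.82.
Total = €7,313.67 + €147,155.04 + €244,007.23 + €568.82 = €399,044.76.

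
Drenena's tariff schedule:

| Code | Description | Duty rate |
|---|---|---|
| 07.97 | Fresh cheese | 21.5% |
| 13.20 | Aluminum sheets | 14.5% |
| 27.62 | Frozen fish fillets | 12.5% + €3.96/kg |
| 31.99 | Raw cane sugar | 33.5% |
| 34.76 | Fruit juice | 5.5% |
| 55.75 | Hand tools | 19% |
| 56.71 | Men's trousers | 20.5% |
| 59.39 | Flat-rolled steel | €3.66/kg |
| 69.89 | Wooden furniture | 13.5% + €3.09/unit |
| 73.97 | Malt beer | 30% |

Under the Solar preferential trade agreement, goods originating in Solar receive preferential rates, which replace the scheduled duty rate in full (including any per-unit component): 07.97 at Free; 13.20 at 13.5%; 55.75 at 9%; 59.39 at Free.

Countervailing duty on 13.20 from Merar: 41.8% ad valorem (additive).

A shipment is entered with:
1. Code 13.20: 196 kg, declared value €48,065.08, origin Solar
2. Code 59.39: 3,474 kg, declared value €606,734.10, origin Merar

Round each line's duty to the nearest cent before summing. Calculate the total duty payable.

Line 1 (13.20, Solar, 196 kg, €48,065.08):
Base rate for 13.20 is 14.5%.
Origin Solar qualifies under the Drenena–Solar agreement and 13.20 is covered: preferential rate 13.5% applies instead.
The additional-duty order on 13.20 targets Merar, not Solar; it does not apply.
Duty = €48,065.08 × 13.5% = €6,488.79.
Line 2 (59.39, Merar, 3,474 kg, €606,734.10):
Base rate for 59.39 is €3.66/kg.
59.39 has an FTA preferential rate, but origin Merar is not Solar; base rate stands.
Duty = 3,474 × €3.66 = €12,714.84.
Total = €6,488.79 + €12,714.84 = €19,203.63.

€19,203.63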